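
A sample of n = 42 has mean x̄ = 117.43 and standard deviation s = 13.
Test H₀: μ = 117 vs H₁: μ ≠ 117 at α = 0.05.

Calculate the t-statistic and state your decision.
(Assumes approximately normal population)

Answer: t = 0.2144, fail to reject H₀

Derivation:
df = n - 1 = 41
SE = s/√n = 13/√42 = 2.0059
t = (x̄ - μ₀)/SE = (117.43 - 117)/2.0059 = 0.2144
Critical value: t_{0.025,41} = ±2.020
p-value ≈ 0.8313
Decision: fail to reject H₀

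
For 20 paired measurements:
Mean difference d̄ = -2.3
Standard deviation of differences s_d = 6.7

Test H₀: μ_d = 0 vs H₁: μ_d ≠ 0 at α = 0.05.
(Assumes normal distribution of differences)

Answer: t = -1.5352, fail to reject H₀

Derivation:
df = n - 1 = 19
SE = s_d/√n = 6.7/√20 = 1.4982
t = d̄/SE = -2.3/1.4982 = -1.5352
Critical value: t_{0.025,19} = ±2.093
p-value ≈ 0.1412
Decision: fail to reject H₀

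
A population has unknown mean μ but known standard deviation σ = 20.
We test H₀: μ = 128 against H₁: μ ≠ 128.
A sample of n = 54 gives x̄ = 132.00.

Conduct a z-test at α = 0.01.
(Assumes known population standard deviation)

Answer: z = 1.4697, fail to reject H₀

Derivation:
Standard error: SE = σ/√n = 20/√54 = 2.7217
z-statistic: z = (x̄ - μ₀)/SE = (132.00 - 128)/2.7217 = 1.4697
Critical value: ±2.576
p-value = 0.1416
Decision: fail to reject H₀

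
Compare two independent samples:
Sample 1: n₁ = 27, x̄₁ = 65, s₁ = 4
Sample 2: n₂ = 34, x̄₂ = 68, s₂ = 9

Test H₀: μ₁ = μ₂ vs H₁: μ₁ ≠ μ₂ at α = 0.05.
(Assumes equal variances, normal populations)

Pooled variance: s²_p = [26×4² + 33×9²]/(59) = 52.3559
s_p = 7.2357
SE = s_p×√(1/n₁ + 1/n₂) = 7.2357×√(1/27 + 1/34) = 1.8652
t = (x̄₁ - x̄₂)/SE = (65 - 68)/1.8652 = -1.6084
df = 59, t-critical = ±2.001
Decision: fail to reject H₀

Answer: t = -1.6084, fail to reject H₀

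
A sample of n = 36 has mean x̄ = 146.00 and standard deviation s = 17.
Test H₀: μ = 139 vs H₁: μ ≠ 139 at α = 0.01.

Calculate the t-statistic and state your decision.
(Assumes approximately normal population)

Answer: t = 2.4706, fail to reject H₀

Derivation:
df = n - 1 = 35
SE = s/√n = 17/√36 = 2.8333
t = (x̄ - μ₀)/SE = (146.00 - 139)/2.8333 = 2.4706
Critical value: t_{0.005,35} = ±2.724
p-value ≈ 0.0185
Decision: fail to reject H₀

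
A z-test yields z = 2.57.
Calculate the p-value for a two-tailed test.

For z = 2.57:
p = 2×P(Z > |2.57|) = 2×(1 - Φ(2.57)) = 0.0102

Answer: p-value ≈ 0.0102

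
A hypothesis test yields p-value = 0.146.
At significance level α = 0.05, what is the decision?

Answer: fail to reject H₀

Derivation:
Compare p-value to α:
0.146 ≥ 0.05
Decision: fail to reject H₀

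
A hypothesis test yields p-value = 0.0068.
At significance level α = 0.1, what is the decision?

Compare p-value to α:
0.0068 < 0.1
Decision: reject H₀

Answer: reject H₀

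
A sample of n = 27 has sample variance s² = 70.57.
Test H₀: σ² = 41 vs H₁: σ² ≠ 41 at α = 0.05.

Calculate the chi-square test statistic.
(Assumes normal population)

df = n - 1 = 26
χ² = (n-1)s²/σ₀² = 26×70.57/41 = 44.7517
Critical values: χ²_{0.975,26} = 13.844, χ²_{0.025,26} = 41.923
Rejection region: χ² < 13.844 or χ² > 41.923
Decision: reject H₀

Answer: χ² = 44.7517, reject H₀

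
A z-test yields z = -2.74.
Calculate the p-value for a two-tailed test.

Answer: p-value ≈ 0.0061

Derivation:
For z = -2.74:
p = 2×P(Z > |-2.74|) = 2×(1 - Φ(2.74)) = 0.0061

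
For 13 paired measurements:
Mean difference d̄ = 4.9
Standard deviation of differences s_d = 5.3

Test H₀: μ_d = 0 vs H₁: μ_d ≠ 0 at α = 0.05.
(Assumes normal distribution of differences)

Answer: t = 3.3333, reject H₀

Derivation:
df = n - 1 = 12
SE = s_d/√n = 5.3/√13 = 1.4700
t = d̄/SE = 4.9/1.4700 = 3.3333
Critical value: t_{0.025,12} = ±2.179
p-value ≈ 0.0060
Decision: reject H₀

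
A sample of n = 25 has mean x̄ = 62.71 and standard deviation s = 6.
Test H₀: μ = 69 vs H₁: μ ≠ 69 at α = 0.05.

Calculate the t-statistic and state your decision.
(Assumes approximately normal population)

Answer: t = -5.2417, reject H₀

Derivation:
df = n - 1 = 24
SE = s/√n = 6/√25 = 1.2000
t = (x̄ - μ₀)/SE = (62.71 - 69)/1.2000 = -5.2417
Critical value: t_{0.025,24} = ±2.064
p-value < 0.0001
Decision: reject H₀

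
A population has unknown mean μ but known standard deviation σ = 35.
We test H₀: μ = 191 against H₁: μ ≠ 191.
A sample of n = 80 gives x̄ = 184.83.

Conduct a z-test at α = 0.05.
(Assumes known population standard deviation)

Standard error: SE = σ/√n = 35/√80 = 3.9131
z-statistic: z = (x̄ - μ₀)/SE = (184.83 - 191)/3.9131 = -1.5768
Critical value: ±1.960
p-value = 0.1148
Decision: fail to reject H₀

Answer: z = -1.5768, fail to reject H₀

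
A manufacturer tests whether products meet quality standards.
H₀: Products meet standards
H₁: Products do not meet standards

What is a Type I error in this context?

Answer: Rejecting good products that actually meet standards

Derivation:
A Type I error (probability α) occurs when we reject a true H₀.
A Type II error (probability β) occurs when we fail to reject a false H₀.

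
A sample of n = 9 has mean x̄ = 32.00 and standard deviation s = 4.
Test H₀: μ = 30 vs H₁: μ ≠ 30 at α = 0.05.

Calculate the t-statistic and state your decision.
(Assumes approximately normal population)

df = n - 1 = 8
SE = s/√n = 4/√9 = 1.3333
t = (x̄ - μ₀)/SE = (32.00 - 30)/1.3333 = 1.5000
Critical value: t_{0.025,8} = ±2.306
p-value ≈ 0.1720
Decision: fail to reject H₀

Answer: t = 1.5000, fail to reject H₀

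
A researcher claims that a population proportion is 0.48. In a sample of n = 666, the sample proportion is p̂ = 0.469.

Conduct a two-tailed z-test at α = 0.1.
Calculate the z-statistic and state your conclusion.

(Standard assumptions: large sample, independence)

H₀: p = 0.48, H₁: p ≠ 0.48
Standard error: SE = √(p₀(1-p₀)/n) = √(0.48×0.52/666) = 0.019359
z-statistic: z = (p̂ - p₀)/SE = (0.469 - 0.48)/0.019359 = -0.5682
Critical value: z_0.05 = ±1.645
p-value = 0.5699
Decision: fail to reject H₀ at α = 0.1

Answer: z = -0.5682, fail to reject H₀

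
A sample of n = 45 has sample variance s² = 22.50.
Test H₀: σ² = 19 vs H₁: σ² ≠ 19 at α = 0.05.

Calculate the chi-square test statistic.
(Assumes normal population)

df = n - 1 = 44
χ² = (n-1)s²/σ₀² = 44×22.50/19 = 52.1053
Critical values: χ²_{0.975,44} = 27.575, χ²_{0.025,44} = 64.201
Rejection region: χ² < 27.575 or χ² > 64.201
Decision: fail to reject H₀

Answer: χ² = 52.1053, fail to reject H₀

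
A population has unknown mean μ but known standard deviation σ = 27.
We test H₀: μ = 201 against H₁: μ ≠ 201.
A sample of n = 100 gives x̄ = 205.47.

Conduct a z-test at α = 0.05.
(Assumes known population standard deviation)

Standard error: SE = σ/√n = 27/√100 = 2.7000
z-statistic: z = (x̄ - μ₀)/SE = (205.47 - 201)/2.7000 = 1.6556
Critical value: ±1.960
p-value = 0.0978
Decision: fail to reject H₀

Answer: z = 1.6556, fail to reject H₀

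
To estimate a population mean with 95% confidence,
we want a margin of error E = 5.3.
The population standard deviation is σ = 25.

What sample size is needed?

z_0.025 = 1.960
n = (z×σ/E)² = (1.960×25/5.3)²
n = 85.4753
Round up: n = 86

Answer: n = 86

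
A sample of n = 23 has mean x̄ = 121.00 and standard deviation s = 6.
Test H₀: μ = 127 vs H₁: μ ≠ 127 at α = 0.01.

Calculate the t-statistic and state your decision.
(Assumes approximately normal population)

df = n - 1 = 22
SE = s/√n = 6/√23 = 1.2511
t = (x̄ - μ₀)/SE = (121.00 - 127)/1.2511 = -4.7958
Critical value: t_{0.005,22} = ±2.819
p-value ≈ 0.0001
Decision: reject H₀

Answer: t = -4.7958, reject H₀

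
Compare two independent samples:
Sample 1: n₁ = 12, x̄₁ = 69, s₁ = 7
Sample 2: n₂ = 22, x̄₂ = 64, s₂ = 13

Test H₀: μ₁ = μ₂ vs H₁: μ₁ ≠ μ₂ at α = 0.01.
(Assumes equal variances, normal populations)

Pooled variance: s²_p = [11×7² + 21×13²]/(32) = 127.7500
s_p = 11.3027
SE = s_p×√(1/n₁ + 1/n₂) = 11.3027×√(1/12 + 1/22) = 4.0562
t = (x̄₁ - x̄₂)/SE = (69 - 64)/4.0562 = 1.2327
df = 32, t-critical = ±2.738
Decision: fail to reject H₀

Answer: t = 1.2327, fail to reject H₀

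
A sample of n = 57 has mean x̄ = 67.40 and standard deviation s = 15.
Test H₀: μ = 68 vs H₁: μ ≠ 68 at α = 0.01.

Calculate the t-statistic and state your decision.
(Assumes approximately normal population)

Answer: t = -0.3020, fail to reject H₀

Derivation:
df = n - 1 = 56
SE = s/√n = 15/√57 = 1.9868
t = (x̄ - μ₀)/SE = (67.40 - 68)/1.9868 = -0.3020
Critical value: t_{0.005,56} = ±2.667
p-value ≈ 0.7638
Decision: fail to reject H₀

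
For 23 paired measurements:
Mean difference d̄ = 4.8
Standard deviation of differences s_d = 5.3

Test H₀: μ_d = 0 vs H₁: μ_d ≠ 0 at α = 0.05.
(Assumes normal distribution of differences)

df = n - 1 = 22
SE = s_d/√n = 5.3/√23 = 1.1051
t = d̄/SE = 4.8/1.1051 = 4.3435
Critical value: t_{0.025,22} = ±2.074
p-value ≈ 0.0003
Decision: reject H₀

Answer: t = 4.3435, reject H₀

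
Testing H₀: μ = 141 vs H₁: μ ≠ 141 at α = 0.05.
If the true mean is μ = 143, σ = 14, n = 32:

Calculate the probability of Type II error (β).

Answer: β ≈ 0.8725

Derivation:
SE = σ/√n = 14/√32 = 2.4749
Critical values: μ₀ ± z_0.025×SE = 141 ± 1.960×2.4749
Acceptance region: (136.1492, 145.8508)
Under H₁ (μ = 143): z_high = (145.8508 - 143)/2.4749 = 1.1519, z_low = (136.1492 - 143)/2.4749 = -2.7681
β = P(not reject | H₁) = Φ(1.1519) - Φ(-2.7681) ≈ 0.8725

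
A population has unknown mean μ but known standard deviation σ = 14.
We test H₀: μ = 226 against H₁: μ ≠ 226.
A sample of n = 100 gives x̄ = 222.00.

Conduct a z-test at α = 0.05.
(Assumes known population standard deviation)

Answer: z = -2.8571, reject H₀

Derivation:
Standard error: SE = σ/√n = 14/√100 = 1.4000
z-statistic: z = (x̄ - μ₀)/SE = (222.00 - 226)/1.4000 = -2.8571
Critical value: ±1.960
p-value = 0.0043
Decision: reject H₀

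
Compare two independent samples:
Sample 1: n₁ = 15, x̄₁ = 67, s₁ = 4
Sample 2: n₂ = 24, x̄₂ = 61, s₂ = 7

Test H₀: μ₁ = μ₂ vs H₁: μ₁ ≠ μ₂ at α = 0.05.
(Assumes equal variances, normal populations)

Pooled variance: s²_p = [14×4² + 23×7²]/(37) = 36.5135
s_p = 6.0426
SE = s_p×√(1/n₁ + 1/n₂) = 6.0426×√(1/15 + 1/24) = 1.9889
t = (x̄₁ - x̄₂)/SE = (67 - 61)/1.9889 = 3.0167
df = 37, t-critical = ±2.026
Decision: reject H₀

Answer: t = 3.0167, reject H₀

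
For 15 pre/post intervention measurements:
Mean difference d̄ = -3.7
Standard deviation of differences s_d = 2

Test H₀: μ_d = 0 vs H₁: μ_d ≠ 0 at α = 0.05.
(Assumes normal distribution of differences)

Answer: t = -7.1650, reject H₀

Derivation:
df = n - 1 = 14
SE = s_d/√n = 2/√15 = 0.5164
t = d̄/SE = -3.7/0.5164 = -7.1650
Critical value: t_{0.025,14} = ±2.145
p-value < 0.0001
Decision: reject H₀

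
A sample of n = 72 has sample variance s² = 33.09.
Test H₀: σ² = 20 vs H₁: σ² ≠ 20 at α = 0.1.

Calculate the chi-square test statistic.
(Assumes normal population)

df = n - 1 = 71
χ² = (n-1)s²/σ₀² = 71×33.09/20 = 117.4695
Critical values: χ²_{0.95,71} = 52.600, χ²_{0.05,71} = 91.670
Rejection region: χ² < 52.600 or χ² > 91.670
Decision: reject H₀

Answer: χ² = 117.4695, reject H₀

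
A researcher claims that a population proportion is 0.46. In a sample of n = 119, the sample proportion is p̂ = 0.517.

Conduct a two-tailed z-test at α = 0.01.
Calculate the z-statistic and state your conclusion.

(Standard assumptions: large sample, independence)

Answer: z = 1.2476, fail to reject H₀

Derivation:
H₀: p = 0.46, H₁: p ≠ 0.46
Standard error: SE = √(p₀(1-p₀)/n) = √(0.46×0.54/119) = 0.045688
z-statistic: z = (p̂ - p₀)/SE = (0.517 - 0.46)/0.045688 = 1.2476
Critical value: z_0.005 = ±2.576
p-value = 0.2122
Decision: fail to reject H₀ at α = 0.01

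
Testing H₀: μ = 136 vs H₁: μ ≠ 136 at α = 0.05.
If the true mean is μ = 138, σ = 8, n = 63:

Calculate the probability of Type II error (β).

SE = σ/√n = 8/√63 = 1.0079
Critical values: μ₀ ± z_0.025×SE = 136 ± 1.960×1.0079
Acceptance region: (134.0245, 137.9755)
Under H₁ (μ = 138): z_high = (137.9755 - 138)/1.0079 = -0.0243, z_low = (134.0245 - 138)/1.0079 = -3.9443
β = P(not reject | H₁) = Φ(-0.0243) - Φ(-3.9443) ≈ 0.4903

Answer: β ≈ 0.4903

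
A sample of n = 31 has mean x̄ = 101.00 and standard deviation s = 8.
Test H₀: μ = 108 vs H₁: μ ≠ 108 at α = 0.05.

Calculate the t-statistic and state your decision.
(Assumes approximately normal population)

Answer: t = -4.8719, reject H₀

Derivation:
df = n - 1 = 30
SE = s/√n = 8/√31 = 1.4368
t = (x̄ - μ₀)/SE = (101.00 - 108)/1.4368 = -4.8719
Critical value: t_{0.025,30} = ±2.042
p-value < 0.0001
Decision: reject H₀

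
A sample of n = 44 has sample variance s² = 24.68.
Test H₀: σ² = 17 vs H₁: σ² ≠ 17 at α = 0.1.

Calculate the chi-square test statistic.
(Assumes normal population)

df = n - 1 = 43
χ² = (n-1)s²/σ₀² = 43×24.68/17 = 62.4259
Critical values: χ²_{0.95,43} = 28.965, χ²_{0.05,43} = 59.304
Rejection region: χ² < 28.965 or χ² > 59.304
Decision: reject H₀

Answer: χ² = 62.4259, reject H₀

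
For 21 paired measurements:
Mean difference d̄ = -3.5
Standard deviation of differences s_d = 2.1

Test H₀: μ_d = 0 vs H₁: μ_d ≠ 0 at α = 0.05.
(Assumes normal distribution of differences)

df = n - 1 = 20
SE = s_d/√n = 2.1/√21 = 0.4583
t = d̄/SE = -3.5/0.4583 = -7.6369
Critical value: t_{0.025,20} = ±2.086
p-value < 0.0001
Decision: reject H₀

Answer: t = -7.6369, reject H₀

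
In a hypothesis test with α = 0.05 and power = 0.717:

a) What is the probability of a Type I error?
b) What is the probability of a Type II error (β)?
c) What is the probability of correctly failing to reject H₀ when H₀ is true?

a) Type I error probability = α = 0.05
b) Power = P(reject H₀ | H₁ true) = 1 - β = 0.717, so Type II error probability = β = 1 - Power = 0.283
c) P(fail to reject H₀ | H₀ true) = 1 - α = 0.95

Answer: a) 0.05, b) 0.283, c) 0.95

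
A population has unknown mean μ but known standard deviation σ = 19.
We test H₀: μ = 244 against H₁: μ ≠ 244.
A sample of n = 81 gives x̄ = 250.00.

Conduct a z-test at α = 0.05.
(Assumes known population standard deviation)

Standard error: SE = σ/√n = 19/√81 = 2.1111
z-statistic: z = (x̄ - μ₀)/SE = (250.00 - 244)/2.1111 = 2.8421
Critical value: ±1.960
p-value = 0.0045
Decision: reject H₀

Answer: z = 2.8421, reject H₀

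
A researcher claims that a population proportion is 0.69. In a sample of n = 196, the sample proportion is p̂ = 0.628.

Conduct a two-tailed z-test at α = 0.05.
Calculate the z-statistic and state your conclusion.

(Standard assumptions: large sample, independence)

H₀: p = 0.69, H₁: p ≠ 0.69
Standard error: SE = √(p₀(1-p₀)/n) = √(0.69×0.31/196) = 0.033035
z-statistic: z = (p̂ - p₀)/SE = (0.628 - 0.69)/0.033035 = -1.8768
Critical value: z_0.025 = ±1.960
p-value = 0.0605
Decision: fail to reject H₀ at α = 0.05

Answer: z = -1.8768, fail to reject H₀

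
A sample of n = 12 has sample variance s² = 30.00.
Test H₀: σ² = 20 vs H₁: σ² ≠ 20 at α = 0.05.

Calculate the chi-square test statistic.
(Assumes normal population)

df = n - 1 = 11
χ² = (n-1)s²/σ₀² = 11×30.00/20 = 16.5000
Critical values: χ²_{0.975,11} = 3.816, χ²_{0.025,11} = 21.920
Rejection region: χ² < 3.816 or χ² > 21.920
Decision: fail to reject H₀

Answer: χ² = 16.5000, fail to reject H₀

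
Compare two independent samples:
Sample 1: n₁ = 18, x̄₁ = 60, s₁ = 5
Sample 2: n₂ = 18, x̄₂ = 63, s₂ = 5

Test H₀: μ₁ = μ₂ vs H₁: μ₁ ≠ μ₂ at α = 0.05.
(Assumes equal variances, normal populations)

Pooled variance: s²_p = [17×5² + 17×5²]/(34) = 25.0000
s_p = 5.0000
SE = s_p×√(1/n₁ + 1/n₂) = 5.0000×√(1/18 + 1/18) = 1.6667
t = (x̄₁ - x̄₂)/SE = (60 - 63)/1.6667 = -1.8000
df = 34, t-critical = ±2.032
Decision: fail to reject H₀

Answer: t = -1.8000, fail to reject H₀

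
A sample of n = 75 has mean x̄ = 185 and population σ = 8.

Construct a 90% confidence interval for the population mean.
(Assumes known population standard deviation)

Confidence level: 90%, α = 0.1
z_0.05 = 1.645
SE = σ/√n = 8/√75 = 0.9238
Margin of error = 1.645 × 0.9238 = 1.5197
CI: x̄ ± margin = 185 ± 1.5197
CI: (183.4803, 186.5197)

Answer: (183.4803, 186.5197)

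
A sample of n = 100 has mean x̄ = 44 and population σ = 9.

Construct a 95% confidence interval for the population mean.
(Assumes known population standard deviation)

Confidence level: 95%, α = 0.05
z_0.025 = 1.960
SE = σ/√n = 9/√100 = 0.9000
Margin of error = 1.960 × 0.9000 = 1.7640
CI: x̄ ± margin = 44 ± 1.7640
CI: (42.2360, 45.7640)

Answer: (42.2360, 45.7640)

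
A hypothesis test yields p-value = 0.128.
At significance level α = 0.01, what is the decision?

Compare p-value to α:
0.128 ≥ 0.01
Decision: fail to reject H₀

Answer: fail to reject H₀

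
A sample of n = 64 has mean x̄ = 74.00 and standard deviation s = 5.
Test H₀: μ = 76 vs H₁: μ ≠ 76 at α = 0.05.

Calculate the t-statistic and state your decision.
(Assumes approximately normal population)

df = n - 1 = 63
SE = s/√n = 5/√64 = 0.6250
t = (x̄ - μ₀)/SE = (74.00 - 76)/0.6250 = -3.2000
Critical value: t_{0.025,63} = ±1.998
p-value ≈ 0.0022
Decision: reject H₀

Answer: t = -3.2000, reject H₀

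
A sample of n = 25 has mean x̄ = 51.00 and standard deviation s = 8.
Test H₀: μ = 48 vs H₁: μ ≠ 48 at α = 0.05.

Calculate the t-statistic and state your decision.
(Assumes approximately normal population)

df = n - 1 = 24
SE = s/√n = 8/√25 = 1.6000
t = (x̄ - μ₀)/SE = (51.00 - 48)/1.6000 = 1.8750
Critical value: t_{0.025,24} = ±2.064
p-value ≈ 0.0730
Decision: fail to reject H₀

Answer: t = 1.8750, fail to reject H₀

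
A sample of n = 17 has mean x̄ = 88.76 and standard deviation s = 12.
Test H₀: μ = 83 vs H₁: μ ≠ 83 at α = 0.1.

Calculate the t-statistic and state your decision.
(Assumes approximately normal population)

Answer: t = 1.9791, reject H₀

Derivation:
df = n - 1 = 16
SE = s/√n = 12/√17 = 2.9104
t = (x̄ - μ₀)/SE = (88.76 - 83)/2.9104 = 1.9791
Critical value: t_{0.05,16} = ±1.746
p-value ≈ 0.0653
Decision: reject H₀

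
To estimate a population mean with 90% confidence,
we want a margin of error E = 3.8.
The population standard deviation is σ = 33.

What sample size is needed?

Answer: n = 205

Derivation:
z_0.05 = 1.645
n = (z×σ/E)² = (1.645×33/3.8)²
n = 204.0763
Round up: n = 205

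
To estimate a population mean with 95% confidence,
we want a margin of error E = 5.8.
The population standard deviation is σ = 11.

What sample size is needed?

z_0.025 = 1.960
n = (z×σ/E)² = (1.960×11/5.8)²
n = 13.8179
Round up: n = 14

Answer: n = 14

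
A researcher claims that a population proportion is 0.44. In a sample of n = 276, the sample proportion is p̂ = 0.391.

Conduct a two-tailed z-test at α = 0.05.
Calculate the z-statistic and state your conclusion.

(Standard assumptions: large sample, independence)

H₀: p = 0.44, H₁: p ≠ 0.44
Standard error: SE = √(p₀(1-p₀)/n) = √(0.44×0.56/276) = 0.029879
z-statistic: z = (p̂ - p₀)/SE = (0.391 - 0.44)/0.029879 = -1.6399
Critical value: z_0.025 = ±1.960
p-value = 0.1010
Decision: fail to reject H₀ at α = 0.05

Answer: z = -1.6399, fail to reject H₀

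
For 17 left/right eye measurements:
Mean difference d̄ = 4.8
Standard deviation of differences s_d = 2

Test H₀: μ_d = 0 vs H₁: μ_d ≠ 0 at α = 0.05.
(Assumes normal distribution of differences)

Answer: t = 9.8949, reject H₀

Derivation:
df = n - 1 = 16
SE = s_d/√n = 2/√17 = 0.4851
t = d̄/SE = 4.8/0.4851 = 9.8949
Critical value: t_{0.025,16} = ±2.120
p-value < 0.0001
Decision: reject H₀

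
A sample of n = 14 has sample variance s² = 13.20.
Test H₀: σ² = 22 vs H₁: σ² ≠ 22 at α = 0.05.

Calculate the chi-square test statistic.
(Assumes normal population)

df = n - 1 = 13
χ² = (n-1)s²/σ₀² = 13×13.20/22 = 7.8000
Critical values: χ²_{0.975,13} = 5.009, χ²_{0.025,13} = 24.736
Rejection region: χ² < 5.009 or χ² > 24.736
Decision: fail to reject H₀

Answer: χ² = 7.8000, fail to reject H₀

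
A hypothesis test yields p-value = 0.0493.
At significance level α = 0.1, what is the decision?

Compare p-value to α:
0.0493 < 0.1
Decision: reject H₀

Answer: reject H₀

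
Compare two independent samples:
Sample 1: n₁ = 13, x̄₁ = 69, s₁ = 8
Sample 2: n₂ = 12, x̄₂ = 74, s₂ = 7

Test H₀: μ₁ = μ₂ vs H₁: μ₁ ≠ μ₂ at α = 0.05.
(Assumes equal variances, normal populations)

Pooled variance: s²_p = [12×8² + 11×7²]/(23) = 56.8261
s_p = 7.5383
SE = s_p×√(1/n₁ + 1/n₂) = 7.5383×√(1/13 + 1/12) = 3.0177
t = (x̄₁ - x̄₂)/SE = (69 - 74)/3.0177 = -1.6569
df = 23, t-critical = ±2.069
Decision: fail to reject H₀

Answer: t = -1.6569, fail to reject H₀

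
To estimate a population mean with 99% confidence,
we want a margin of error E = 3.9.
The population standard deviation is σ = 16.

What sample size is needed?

Answer: n = 112

Derivation:
z_0.005 = 2.576
n = (z×σ/E)² = (2.576×16/3.9)²
n = 111.6870
Round up: n = 112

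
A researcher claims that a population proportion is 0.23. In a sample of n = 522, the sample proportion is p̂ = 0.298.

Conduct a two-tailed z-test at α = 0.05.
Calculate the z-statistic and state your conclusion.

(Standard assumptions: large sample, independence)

Answer: z = 3.6918, reject H₀

Derivation:
H₀: p = 0.23, H₁: p ≠ 0.23
Standard error: SE = √(p₀(1-p₀)/n) = √(0.23×0.77/522) = 0.018419
z-statistic: z = (p̂ - p₀)/SE = (0.298 - 0.23)/0.018419 = 3.6918
Critical value: z_0.025 = ±1.960
p-value = 0.0002
Decision: reject H₀ at α = 0.05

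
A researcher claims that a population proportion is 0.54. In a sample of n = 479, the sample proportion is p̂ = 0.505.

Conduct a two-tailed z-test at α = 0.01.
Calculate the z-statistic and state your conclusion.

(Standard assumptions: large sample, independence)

Answer: z = -1.5370, fail to reject H₀

Derivation:
H₀: p = 0.54, H₁: p ≠ 0.54
Standard error: SE = √(p₀(1-p₀)/n) = √(0.54×0.46/479) = 0.022772
z-statistic: z = (p̂ - p₀)/SE = (0.505 - 0.54)/0.022772 = -1.5370
Critical value: z_0.005 = ±2.576
p-value = 0.1243
Decision: fail to reject H₀ at α = 0.01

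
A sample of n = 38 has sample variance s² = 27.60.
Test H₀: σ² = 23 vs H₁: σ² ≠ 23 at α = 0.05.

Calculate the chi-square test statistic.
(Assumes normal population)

Answer: χ² = 44.4000, fail to reject H₀

Derivation:
df = n - 1 = 37
χ² = (n-1)s²/σ₀² = 37×27.60/23 = 44.4000
Critical values: χ²_{0.975,37} = 22.106, χ²_{0.025,37} = 55.668
Rejection region: χ² < 22.106 or χ² > 55.668
Decision: fail to reject H₀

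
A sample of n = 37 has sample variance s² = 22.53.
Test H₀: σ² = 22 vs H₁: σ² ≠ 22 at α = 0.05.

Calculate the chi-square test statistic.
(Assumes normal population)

df = n - 1 = 36
χ² = (n-1)s²/σ₀² = 36×22.53/22 = 36.8673
Critical values: χ²_{0.975,36} = 21.336, χ²_{0.025,36} = 54.437
Rejection region: χ² < 21.336 or χ² > 54.437
Decision: fail to reject H₀

Answer: χ² = 36.8673, fail to reject H₀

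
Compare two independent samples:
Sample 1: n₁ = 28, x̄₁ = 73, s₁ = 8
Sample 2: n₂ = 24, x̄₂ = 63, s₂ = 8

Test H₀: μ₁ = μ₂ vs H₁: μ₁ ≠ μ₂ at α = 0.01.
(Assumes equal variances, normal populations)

Pooled variance: s²_p = [27×8² + 23×8²]/(50) = 64.0000
s_p = 8.0000
SE = s_p×√(1/n₁ + 1/n₂) = 8.0000×√(1/28 + 1/24) = 2.2254
t = (x̄₁ - x̄₂)/SE = (73 - 63)/2.2254 = 4.4936
df = 50, t-critical = ±2.678
Decision: reject H₀

Answer: t = 4.4936, reject H₀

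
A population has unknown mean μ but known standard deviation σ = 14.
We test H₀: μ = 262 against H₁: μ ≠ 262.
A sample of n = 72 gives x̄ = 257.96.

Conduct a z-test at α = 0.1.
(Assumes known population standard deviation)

Answer: z = -2.4486, reject H₀

Derivation:
Standard error: SE = σ/√n = 14/√72 = 1.6499
z-statistic: z = (x̄ - μ₀)/SE = (257.96 - 262)/1.6499 = -2.4486
Critical value: ±1.645
p-value = 0.0143
Decision: reject H₀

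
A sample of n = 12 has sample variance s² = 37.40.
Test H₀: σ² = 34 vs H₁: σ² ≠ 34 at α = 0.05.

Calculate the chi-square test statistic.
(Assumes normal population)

Answer: χ² = 12.1000, fail to reject H₀

Derivation:
df = n - 1 = 11
χ² = (n-1)s²/σ₀² = 11×37.40/34 = 12.1000
Critical values: χ²_{0.975,11} = 3.816, χ²_{0.025,11} = 21.920
Rejection region: χ² < 3.816 or χ² > 21.920
Decision: fail to reject H₀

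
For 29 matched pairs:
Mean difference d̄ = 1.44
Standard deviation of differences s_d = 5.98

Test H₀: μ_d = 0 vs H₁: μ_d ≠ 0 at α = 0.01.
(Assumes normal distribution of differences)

Answer: t = 1.2967, fail to reject H₀

Derivation:
df = n - 1 = 28
SE = s_d/√n = 5.98/√29 = 1.1105
t = d̄/SE = 1.44/1.1105 = 1.2967
Critical value: t_{0.005,28} = ±2.763
p-value ≈ 0.2053
Decision: fail to reject H₀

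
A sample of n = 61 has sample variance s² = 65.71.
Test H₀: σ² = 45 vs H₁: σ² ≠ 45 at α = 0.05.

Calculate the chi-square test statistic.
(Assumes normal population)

df = n - 1 = 60
χ² = (n-1)s²/σ₀² = 60×65.71/45 = 87.6133
Critical values: χ²_{0.975,60} = 40.482, χ²_{0.025,60} = 83.298
Rejection region: χ² < 40.482 or χ² > 83.298
Decision: reject H₀

Answer: χ² = 87.6133, reject H₀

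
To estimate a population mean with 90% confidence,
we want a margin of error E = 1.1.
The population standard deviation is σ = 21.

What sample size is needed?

z_0.05 = 1.645
n = (z×σ/E)² = (1.645×21/1.1)²
n = 986.2455
Round up: n = 987

Answer: n = 987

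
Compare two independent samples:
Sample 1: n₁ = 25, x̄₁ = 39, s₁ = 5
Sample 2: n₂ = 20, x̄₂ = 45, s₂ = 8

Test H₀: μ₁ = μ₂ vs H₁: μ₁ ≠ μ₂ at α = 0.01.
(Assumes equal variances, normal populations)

Pooled variance: s²_p = [24×5² + 19×8²]/(43) = 42.2326
s_p = 6.4987
SE = s_p×√(1/n₁ + 1/n₂) = 6.4987×√(1/25 + 1/20) = 1.9496
t = (x̄₁ - x̄₂)/SE = (39 - 45)/1.9496 = -3.0776
df = 43, t-critical = ±2.695
Decision: reject H₀

Answer: t = -3.0776, reject H₀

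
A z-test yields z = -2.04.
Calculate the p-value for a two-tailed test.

For z = -2.04:
p = 2×P(Z > |-2.04|) = 2×(1 - Φ(2.04)) = 0.0414

Answer: p-value ≈ 0.0414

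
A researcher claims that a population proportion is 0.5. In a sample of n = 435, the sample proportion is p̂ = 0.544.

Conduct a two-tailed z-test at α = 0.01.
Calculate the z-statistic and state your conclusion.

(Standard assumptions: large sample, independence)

Answer: z = 1.8354, fail to reject H₀

Derivation:
H₀: p = 0.5, H₁: p ≠ 0.5
Standard error: SE = √(p₀(1-p₀)/n) = √(0.5×0.5/435) = 0.023973
z-statistic: z = (p̂ - p₀)/SE = (0.544 - 0.5)/0.023973 = 1.8354
Critical value: z_0.005 = ±2.576
p-value = 0.0664
Decision: fail to reject H₀ at α = 0.01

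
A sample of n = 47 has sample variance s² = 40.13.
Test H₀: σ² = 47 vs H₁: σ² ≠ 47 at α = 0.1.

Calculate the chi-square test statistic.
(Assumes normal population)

Answer: χ² = 39.2762, fail to reject H₀

Derivation:
df = n - 1 = 46
χ² = (n-1)s²/σ₀² = 46×40.13/47 = 39.2762
Critical values: χ²_{0.95,46} = 31.439, χ²_{0.05,46} = 62.830
Rejection region: χ² < 31.439 or χ² > 62.830
Decision: fail to reject H₀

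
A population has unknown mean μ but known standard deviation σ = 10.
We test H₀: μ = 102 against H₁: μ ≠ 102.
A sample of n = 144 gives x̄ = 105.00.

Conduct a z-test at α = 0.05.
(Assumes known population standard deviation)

Answer: z = 3.6001, reject H₀

Derivation:
Standard error: SE = σ/√n = 10/√144 = 0.8333
z-statistic: z = (x̄ - μ₀)/SE = (105.00 - 102)/0.8333 = 3.6001
Critical value: ±1.960
p-value = 0.0003
Decision: reject H₀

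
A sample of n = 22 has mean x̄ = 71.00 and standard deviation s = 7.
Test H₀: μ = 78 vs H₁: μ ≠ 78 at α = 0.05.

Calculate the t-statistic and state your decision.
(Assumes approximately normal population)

Answer: t = -4.6904, reject H₀

Derivation:
df = n - 1 = 21
SE = s/√n = 7/√22 = 1.4924
t = (x̄ - μ₀)/SE = (71.00 - 78)/1.4924 = -4.6904
Critical value: t_{0.025,21} = ±2.080
p-value ≈ 0.0001
Decision: reject H₀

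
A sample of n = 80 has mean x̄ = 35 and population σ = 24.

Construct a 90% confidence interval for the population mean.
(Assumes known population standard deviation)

Answer: (30.5860, 39.4140)

Derivation:
Confidence level: 90%, α = 0.1
z_0.05 = 1.645
SE = σ/√n = 24/√80 = 2.6833
Margin of error = 1.645 × 2.6833 = 4.4140
CI: x̄ ± margin = 35 ± 4.4140
CI: (30.5860, 39.4140)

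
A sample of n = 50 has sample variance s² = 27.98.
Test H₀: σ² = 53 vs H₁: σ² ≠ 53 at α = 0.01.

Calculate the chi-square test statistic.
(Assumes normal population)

df = n - 1 = 49
χ² = (n-1)s²/σ₀² = 49×27.98/53 = 25.8683
Critical values: χ²_{0.995,49} = 27.249, χ²_{0.005,49} = 78.231
Rejection region: χ² < 27.249 or χ² > 78.231
Decision: reject H₀

Answer: χ² = 25.8683, reject H₀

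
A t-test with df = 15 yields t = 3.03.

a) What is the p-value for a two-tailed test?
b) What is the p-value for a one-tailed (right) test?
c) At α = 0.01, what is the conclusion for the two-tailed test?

Using t-distribution with df = 15:
a) Two-tailed: p = 2×P(T > 3.03) = 0.0084
b) One-tailed: p = P(T > 3.03) = 0.0042
c) 0.0084 < 0.01, reject H₀

Answer: a) 0.0084, b) 0.0042, c) reject H₀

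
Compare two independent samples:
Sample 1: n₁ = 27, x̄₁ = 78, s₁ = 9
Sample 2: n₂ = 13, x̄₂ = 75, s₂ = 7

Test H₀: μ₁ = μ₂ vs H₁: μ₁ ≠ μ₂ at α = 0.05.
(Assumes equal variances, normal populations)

Answer: t = 1.0554, fail to reject H₀

Derivation:
Pooled variance: s²_p = [26×9² + 12×7²]/(38) = 70.8947
s_p = 8.4199
SE = s_p×√(1/n₁ + 1/n₂) = 8.4199×√(1/27 + 1/13) = 2.8424
t = (x̄₁ - x̄₂)/SE = (78 - 75)/2.8424 = 1.0554
df = 38, t-critical = ±2.024
Decision: fail to reject H₀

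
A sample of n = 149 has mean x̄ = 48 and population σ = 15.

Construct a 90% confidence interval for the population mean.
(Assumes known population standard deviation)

Answer: (45.9786, 50.0214)

Derivation:
Confidence level: 90%, α = 0.1
z_0.05 = 1.645
SE = σ/√n = 15/√149 = 1.2288
Margin of error = 1.645 × 1.2288 = 2.0214
CI: x̄ ± margin = 48 ± 2.0214
CI: (45.9786, 50.0214)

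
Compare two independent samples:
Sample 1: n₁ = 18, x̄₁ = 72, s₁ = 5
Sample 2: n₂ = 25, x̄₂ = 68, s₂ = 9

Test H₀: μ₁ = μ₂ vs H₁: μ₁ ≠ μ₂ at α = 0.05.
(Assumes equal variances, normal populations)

Answer: t = 1.7023, fail to reject H₀

Derivation:
Pooled variance: s²_p = [17×5² + 24×9²]/(41) = 57.7805
s_p = 7.6013
SE = s_p×√(1/n₁ + 1/n₂) = 7.6013×√(1/18 + 1/25) = 2.3497
t = (x̄₁ - x̄₂)/SE = (72 - 68)/2.3497 = 1.7023
df = 41, t-critical = ±2.020
Decision: fail to reject H₀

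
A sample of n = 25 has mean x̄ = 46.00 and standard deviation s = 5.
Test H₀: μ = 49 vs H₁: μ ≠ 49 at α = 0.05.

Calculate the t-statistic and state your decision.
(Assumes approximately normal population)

Answer: t = -3.0000, reject H₀

Derivation:
df = n - 1 = 24
SE = s/√n = 5/√25 = 1.0000
t = (x̄ - μ₀)/SE = (46.00 - 49)/1.0000 = -3.0000
Critical value: t_{0.025,24} = ±2.064
p-value ≈ 0.0062
Decision: reject H₀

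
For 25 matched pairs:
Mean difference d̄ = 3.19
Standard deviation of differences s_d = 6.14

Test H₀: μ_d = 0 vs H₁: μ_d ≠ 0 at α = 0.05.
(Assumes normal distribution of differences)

df = n - 1 = 24
SE = s_d/√n = 6.14/√25 = 1.2280
t = d̄/SE = 3.19/1.2280 = 2.5977
Critical value: t_{0.025,24} = ±2.064
p-value ≈ 0.0158
Decision: reject H₀

Answer: t = 2.5977, reject H₀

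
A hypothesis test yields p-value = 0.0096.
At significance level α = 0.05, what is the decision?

Answer: reject H₀

Derivation:
Compare p-value to α:
0.0096 < 0.05
Decision: reject H₀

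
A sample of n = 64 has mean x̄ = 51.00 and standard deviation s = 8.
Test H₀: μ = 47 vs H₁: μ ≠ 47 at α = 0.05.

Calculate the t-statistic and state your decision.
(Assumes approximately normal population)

Answer: t = 4.0000, reject H₀

Derivation:
df = n - 1 = 63
SE = s/√n = 8/√64 = 1.0000
t = (x̄ - μ₀)/SE = (51.00 - 47)/1.0000 = 4.0000
Critical value: t_{0.025,63} = ±1.998
p-value ≈ 0.0002
Decision: reject H₀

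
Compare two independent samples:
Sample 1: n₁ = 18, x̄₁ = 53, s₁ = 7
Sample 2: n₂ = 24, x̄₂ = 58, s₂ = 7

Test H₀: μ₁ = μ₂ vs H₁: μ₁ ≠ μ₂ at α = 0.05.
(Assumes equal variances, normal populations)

Pooled variance: s²_p = [17×7² + 23×7²]/(40) = 49.0000
s_p = 7.0000
SE = s_p×√(1/n₁ + 1/n₂) = 7.0000×√(1/18 + 1/24) = 2.1826
t = (x̄₁ - x̄₂)/SE = (53 - 58)/2.1826 = -2.2908
df = 40, t-critical = ±2.021
Decision: reject H₀

Answer: t = -2.2908, reject H₀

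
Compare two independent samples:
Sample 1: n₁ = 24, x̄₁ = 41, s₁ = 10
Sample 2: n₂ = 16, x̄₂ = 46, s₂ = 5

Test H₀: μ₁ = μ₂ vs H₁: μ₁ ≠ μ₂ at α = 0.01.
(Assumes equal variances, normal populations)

Answer: t = -1.8464, fail to reject H₀

Derivation:
Pooled variance: s²_p = [23×10² + 15×5²]/(38) = 70.3947
s_p = 8.3902
SE = s_p×√(1/n₁ + 1/n₂) = 8.3902×√(1/24 + 1/16) = 2.7079
t = (x̄₁ - x̄₂)/SE = (41 - 46)/2.7079 = -1.8464
df = 38, t-critical = ±2.712
Decision: fail to reject H₀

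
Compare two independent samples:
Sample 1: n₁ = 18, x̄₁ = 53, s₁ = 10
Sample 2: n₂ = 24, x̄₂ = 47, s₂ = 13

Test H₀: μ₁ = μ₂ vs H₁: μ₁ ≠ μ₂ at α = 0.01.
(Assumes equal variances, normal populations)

Pooled variance: s²_p = [17×10² + 23×13²]/(40) = 139.6750
s_p = 11.8184
SE = s_p×√(1/n₁ + 1/n₂) = 11.8184×√(1/18 + 1/24) = 3.6850
t = (x̄₁ - x̄₂)/SE = (53 - 47)/3.6850 = 1.6282
df = 40, t-critical = ±2.704
Decision: fail to reject H₀

Answer: t = 1.6282, fail to reject H₀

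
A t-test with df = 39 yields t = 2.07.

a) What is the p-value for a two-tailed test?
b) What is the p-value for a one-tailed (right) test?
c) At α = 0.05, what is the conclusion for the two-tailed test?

Answer: a) 0.0451, b) 0.0226, c) reject H₀

Derivation:
Using t-distribution with df = 39:
a) Two-tailed: p = 2×P(T > 2.07) = 0.0451
b) One-tailed: p = P(T > 2.07) = 0.0226
c) 0.0451 < 0.05, reject H₀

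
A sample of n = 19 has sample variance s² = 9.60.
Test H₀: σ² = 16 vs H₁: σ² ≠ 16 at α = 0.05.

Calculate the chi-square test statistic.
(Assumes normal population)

df = n - 1 = 18
χ² = (n-1)s²/σ₀² = 18×9.60/16 = 10.8000
Critical values: χ²_{0.975,18} = 8.231, χ²_{0.025,18} = 31.526
Rejection region: χ² < 8.231 or χ² > 31.526
Decision: fail to reject H₀

Answer: χ² = 10.8000, fail to reject H₀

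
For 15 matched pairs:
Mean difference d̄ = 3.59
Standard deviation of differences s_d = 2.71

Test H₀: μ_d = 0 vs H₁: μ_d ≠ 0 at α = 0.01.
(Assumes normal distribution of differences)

df = n - 1 = 14
SE = s_d/√n = 2.71/√15 = 0.6997
t = d̄/SE = 3.59/0.6997 = 5.1308
Critical value: t_{0.005,14} = ±2.977
p-value ≈ 0.0002
Decision: reject H₀

Answer: t = 5.1308, reject H₀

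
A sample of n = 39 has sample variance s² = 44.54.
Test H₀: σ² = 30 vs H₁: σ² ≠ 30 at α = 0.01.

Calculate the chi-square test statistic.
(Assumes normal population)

df = n - 1 = 38
χ² = (n-1)s²/σ₀² = 38×44.54/30 = 56.4173
Critical values: χ²_{0.995,38} = 19.289, χ²_{0.005,38} = 64.181
Rejection region: χ² < 19.289 or χ² > 64.181
Decision: fail to reject H₀

Answer: χ² = 56.4173, fail to reject H₀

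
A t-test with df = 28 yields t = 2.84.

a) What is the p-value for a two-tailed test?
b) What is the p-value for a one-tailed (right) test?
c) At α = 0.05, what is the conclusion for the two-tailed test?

Using t-distribution with df = 28:
a) Two-tailed: p = 2×P(T > 2.84) = 0.0083
b) One-tailed: p = P(T > 2.84) = 0.0042
c) 0.0083 < 0.05, reject H₀

Answer: a) 0.0083, b) 0.0042, c) reject H₀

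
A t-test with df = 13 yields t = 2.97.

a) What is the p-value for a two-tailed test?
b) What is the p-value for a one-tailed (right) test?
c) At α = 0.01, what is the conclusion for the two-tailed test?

Using t-distribution with df = 13:
a) Two-tailed: p = 2×P(T > 2.97) = 0.0108
b) One-tailed: p = P(T > 2.97) = 0.0054
c) 0.0108 ≥ 0.01, fail to reject H₀

Answer: a) 0.0108, b) 0.0054, c) fail to reject H₀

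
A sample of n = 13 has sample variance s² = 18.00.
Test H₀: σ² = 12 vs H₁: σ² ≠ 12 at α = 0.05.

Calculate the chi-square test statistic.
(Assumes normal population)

Answer: χ² = 18.0000, fail to reject H₀

Derivation:
df = n - 1 = 12
χ² = (n-1)s²/σ₀² = 12×18.00/12 = 18.0000
Critical values: χ²_{0.975,12} = 4.404, χ²_{0.025,12} = 23.337
Rejection region: χ² < 4.404 or χ² > 23.337
Decision: fail to reject H₀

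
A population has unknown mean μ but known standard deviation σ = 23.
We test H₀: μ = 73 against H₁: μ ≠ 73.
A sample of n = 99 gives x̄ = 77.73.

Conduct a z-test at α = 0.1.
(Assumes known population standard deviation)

Standard error: SE = σ/√n = 23/√99 = 2.3116
z-statistic: z = (x̄ - μ₀)/SE = (77.73 - 73)/2.3116 = 2.0462
Critical value: ±1.645
p-value = 0.0407
Decision: reject H₀

Answer: z = 2.0462, reject H₀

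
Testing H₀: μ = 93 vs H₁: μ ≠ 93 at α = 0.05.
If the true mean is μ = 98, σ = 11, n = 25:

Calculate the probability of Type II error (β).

Answer: β ≈ 0.3772

Derivation:
SE = σ/√n = 11/√25 = 2.2000
Critical values: μ₀ ± z_0.025×SE = 93 ± 1.960×2.2000
Acceptance region: (88.6880, 97.3120)
Under H₁ (μ = 98): z_high = (97.3120 - 98)/2.2000 = -0.3127, z_low = (88.6880 - 98)/2.2000 = -4.2327
β = P(not reject | H₁) = Φ(-0.3127) - Φ(-4.2327) ≈ 0.3772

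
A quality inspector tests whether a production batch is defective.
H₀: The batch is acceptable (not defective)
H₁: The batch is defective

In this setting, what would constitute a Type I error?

Answer: Rejecting an acceptable batch

Derivation:
Type I error (α): Rejecting H₀ when H₀ is true
Type II error (β): Failing to reject H₀ when H₁ is true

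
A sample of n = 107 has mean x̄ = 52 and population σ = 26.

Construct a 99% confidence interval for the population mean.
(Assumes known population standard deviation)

Confidence level: 99%, α = 0.01
z_0.005 = 2.576
SE = σ/√n = 26/√107 = 2.5135
Margin of error = 2.576 × 2.5135 = 6.4748
CI: x̄ ± margin = 52 ± 6.4748
CI: (45.5252, 58.4748)

Answer: (45.5252, 58.4748)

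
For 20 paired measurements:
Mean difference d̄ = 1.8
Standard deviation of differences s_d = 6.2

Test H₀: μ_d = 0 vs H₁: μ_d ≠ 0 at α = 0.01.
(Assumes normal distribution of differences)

df = n - 1 = 19
SE = s_d/√n = 6.2/√20 = 1.3864
t = d̄/SE = 1.8/1.3864 = 1.2983
Critical value: t_{0.005,19} = ±2.861
p-value ≈ 0.2097
Decision: fail to reject H₀

Answer: t = 1.2983, fail to reject H₀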